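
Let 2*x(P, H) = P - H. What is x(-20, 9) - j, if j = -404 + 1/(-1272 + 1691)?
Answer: 326399/838 ≈ 389.50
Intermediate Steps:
j = -169275/419 (j = -404 + 1/419 = -169275/419 ≈ -404.00)
x(P, H) = P/2 - H/2 (x(P, H) = (P - H)/2 = P/2 - H/2)
x(-20, 9) - j = ((½)*(-20) - ½*9) - 1*(-169275/419) = (-10 - 9/2) + 169275/419 = -29/2 + 169275/419 = 326399/838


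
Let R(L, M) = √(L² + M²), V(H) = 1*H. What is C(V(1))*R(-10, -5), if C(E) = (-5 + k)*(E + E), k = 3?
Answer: -20*√5 ≈ -44.721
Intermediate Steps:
V(H) = H
C(E) = -4*E (C(E) = (-5 + 3)*(E + E) = -4*E)
C(V(1))*R(-10, -5) = (-4*1)*√((-10)² + (-5)²) = -4*√(100 + 25) = -20*√5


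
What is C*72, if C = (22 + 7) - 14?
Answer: 1080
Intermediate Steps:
C = 15 (C = 29 - 14 = 15)
C*72 = 15*72 = 1080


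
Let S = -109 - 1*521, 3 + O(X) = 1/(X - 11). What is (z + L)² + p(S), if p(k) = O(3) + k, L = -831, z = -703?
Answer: 18820183/8 ≈ 2.3525e+6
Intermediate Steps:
O(X) = -3 + 1/(-11 + X) (O(X) = -3 + 1/(X - 11) = -3 + 1/(-11 + X))
S = -630 (S = -109 - 521 = -630)
p(k) = -25/8 + k (p(k) = (34 - 3*3)/(-11 + 3) + k = (34 - 9)/(-8) + k = -⅛*25 + k = -25/8 + k)
(z + L)² + p(S) = (-703 - 831)² + (-25/8 - 630) = (-1534)² - 5065/8 = 2353156 - 5065/8 = 18820183/8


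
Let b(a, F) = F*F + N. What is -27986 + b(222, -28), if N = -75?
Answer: -27277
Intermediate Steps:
b(a, F) = -75 + F**2 (b(a, F) = F*F - 75 = F**2 - 75 = -75 + F**2)
-27986 + b(222, -28) = -27986 + (-75 + (-28)**2) = -27986 + (-75 + 784) = -27986 + 709 = -27277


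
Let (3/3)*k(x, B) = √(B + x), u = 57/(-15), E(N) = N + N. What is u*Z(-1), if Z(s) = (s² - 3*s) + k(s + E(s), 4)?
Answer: -19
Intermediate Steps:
E(N) = 2*N
u = -19/5 (u = 57*(-1/15) = -19/5 ≈ -3.8000)
k(x, B) = √(B + x)
Z(s) = s² + √(4 + 3*s) - 3*s (Z(s) = (s² - 3*s) + √(4 + (s + 2*s)) = (s² - 3*s) + √(4 + 3*s) = s² + √(4 + 3*s) - 3*s)
u*Z(-1) = -19*((-1)² + √(4 + 3*(-1)) - 3*(-1))/5 = -19*(1 + √(4 - 3) + 3)/5 = -19*(1 + √1 + 3)/5 = -19*(1 + 1 + 3)/5 = -19/5*5 = -19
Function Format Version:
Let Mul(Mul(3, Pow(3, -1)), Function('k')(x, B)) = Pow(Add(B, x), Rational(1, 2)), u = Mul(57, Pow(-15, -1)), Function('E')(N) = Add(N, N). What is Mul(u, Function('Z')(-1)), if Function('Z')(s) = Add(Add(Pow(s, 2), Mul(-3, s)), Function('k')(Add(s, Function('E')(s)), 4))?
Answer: -19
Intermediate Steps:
Function('E')(N) = Mul(2, N)
u = Rational(-19, 5) (u = Mul(57, Rational(-1, 15)) = Rational(-19, 5) ≈ -3.8000)
Function('k')(x, B) = Pow(Add(B, x), Rational(1, 2))
Function('Z')(s) = Add(Pow(s, 2), Pow(Add(4, Mul(3, s)), Rational(1, 2)), Mul(-3, s)) (Function('Z')(s) = Add(Add(Pow(s, 2), Mul(-3, s)), Pow(Add(4, Add(s, Mul(2, s))), Rational(1, 2))) = Add(Add(Pow(s, 2), Mul(-3, s)), Pow(Add(4, Mul(3, s)), Rational(1, 2))) = Add(Pow(s, 2), Pow(Add(4, Mul(3, s)), Rational(1, 2)), Mul(-3, s)))
Mul(u, Function('Z')(-1)) = Mul(Rational(-19, 5), Add(Pow(-1, 2), Pow(Add(4, Mul(3, -1)), Rational(1, 2)), Mul(-3, -1))) = Mul(Rational(-19, 5), Add(1, Pow(Add(4, -3), Rational(1, 2)), 3)) = Mul(Rational(-19, 5), Add(1, Pow(1, Rational(1, 2)), 3)) = Mul(Rational(-19, 5), Add(1, 1, 3)) = Mul(Rational(-19, 5), 5) = -19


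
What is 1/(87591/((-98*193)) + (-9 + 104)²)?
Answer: 2702/24373037 ≈ 0.00011086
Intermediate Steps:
1/(87591/((-98*193)) + (-9 + 104)²) = 1/(87591/(-18914) + 95²) = 1/(87591*(-1/18914) + 9025) = 1/(-12513/2702 + 9025) = 1/(24373037/2702) = 2702/24373037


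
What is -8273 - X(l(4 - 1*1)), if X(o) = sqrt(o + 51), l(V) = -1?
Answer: -8273 - 5*sqrt(2) ≈ -8280.1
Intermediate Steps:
X(o) = sqrt(51 + o)
-8273 - X(l(4 - 1*1)) = -8273 - sqrt(51 - 1) = -8273 - sqrt(50) = -8273 - 5*sqrt(2)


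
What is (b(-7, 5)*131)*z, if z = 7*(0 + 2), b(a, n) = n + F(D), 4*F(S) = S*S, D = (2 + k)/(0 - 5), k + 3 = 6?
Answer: 19257/2 ≈ 9628.5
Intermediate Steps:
k = 3 (k = -3 + 6 = 3)
D = -1 (D = (2 + 3)/(0 - 5) = 5/(-5) = 5*(-⅕) = -1)
F(S) = S²/4 (F(S) = (S*S)/4 = S²/4)
b(a, n) = ¼ + n (b(a, n) = n + (¼)*(-1)² = n + (¼)*1 = n + ¼ = ¼ + n)
z = 14 (z = 7*2 = 14)
(b(-7, 5)*131)*z = ((¼ + 5)*131)*14 = ((21/4)*131)*14 = (2751/4)*14 = 19257/2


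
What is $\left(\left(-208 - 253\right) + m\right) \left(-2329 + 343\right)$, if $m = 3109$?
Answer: $-5258928$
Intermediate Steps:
$\left(\left(-208 - 253\right) + m\right) \left(-2329 + 343\right) = \left(\left(-208 - 253\right) + 3109\right) \left(-2329 + 343\right) = \left(-461 + 3109\right) \left(-1986\right) = 2648 \left(-1986\right) = -5258928$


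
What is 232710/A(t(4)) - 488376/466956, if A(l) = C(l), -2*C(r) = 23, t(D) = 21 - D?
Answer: -50733402/2507 ≈ -20237.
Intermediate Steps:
C(r) = -23/2 (C(r) = -1/2*23 = -23/2)
A(l) = -23/2
232710/A(t(4)) - 488376/466956 = 232710/(-23/2) - 488376/466956 = 232710*(-2/23) - 488376*1/466956 = -465420/23 - 114/109 = -50733402/2507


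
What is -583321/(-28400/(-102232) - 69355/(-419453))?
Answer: -3126711325074727/2375345695 ≈ -1.3163e+6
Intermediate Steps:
-583321/(-28400/(-102232) - 69355/(-419453)) = -583321/(-28400*(-1/102232) - 69355*(-1/419453)) = -583321/(3550/12779 + 69355/419453) = -583321/2375345695/5360189887 = -583321*5360189887/2375345695 = -3126711325074727/2375345695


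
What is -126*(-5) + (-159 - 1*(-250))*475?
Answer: 43855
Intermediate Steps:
-126*(-5) + (-159 - 1*(-250))*475 = 630 + (-159 + 250)*475 = 630 + 91*475 = 630 + 43225 = 43855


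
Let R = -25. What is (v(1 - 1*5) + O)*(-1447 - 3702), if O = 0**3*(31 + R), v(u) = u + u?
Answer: 41192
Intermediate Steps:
v(u) = 2*u
O = 0 (O = 0**3*(31 - 25) = 0*6 = 0)
(v(1 - 1*5) + O)*(-1447 - 3702) = (2*(1 - 1*5) + 0)*(-1447 - 3702) = (2*(1 - 5) + 0)*(-5149) = (2*(-4) + 0)*(-5149) = (-8 + 0)*(-5149) = -8*(-5149) = 41192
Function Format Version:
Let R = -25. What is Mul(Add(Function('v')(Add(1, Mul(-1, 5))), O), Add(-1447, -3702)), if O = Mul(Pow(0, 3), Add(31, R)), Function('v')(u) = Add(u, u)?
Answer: 41192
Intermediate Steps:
Function('v')(u) = Mul(2, u)
O = 0 (O = Mul(Pow(0, 3), Add(31, -25)) = Mul(0, 6) = 0)
Mul(Add(Function('v')(Add(1, Mul(-1, 5))), O), Add(-1447, -3702)) = Mul(Add(Mul(2, Add(1, Mul(-1, 5))), 0), Add(-1447, -3702)) = Mul(Add(Mul(2, Add(1, -5)), 0), -5149) = Mul(Add(Mul(2, -4), 0), -5149) = Mul(Add(-8, 0), -5149) = Mul(-8, -5149) = 41192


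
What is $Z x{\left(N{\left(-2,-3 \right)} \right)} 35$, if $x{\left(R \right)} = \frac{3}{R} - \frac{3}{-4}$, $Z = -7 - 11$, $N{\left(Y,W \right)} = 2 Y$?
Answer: $0$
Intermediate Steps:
$Z = -18$ ($Z = -7 - 11 = -18$)
$x{\left(R \right)} = \frac{3}{4} + \frac{3}{R}$ ($x{\left(R \right)} = \frac{3}{R} - - \frac{3}{4} = \frac{3}{R} + \frac{3}{4} = \frac{3}{4} + \frac{3}{R}$)
$Z x{\left(N{\left(-2,-3 \right)} \right)} 35 = - 18 \left(\frac{3}{4} + \frac{3}{2 \left(-2\right)}\right) 35 = - 18 \left(\frac{3}{4} + \frac{3}{-4}\right) 35 = - 18 \left(\frac{3}{4} + 3 \left(- \frac{1}{4}\right)\right) 35 = - 18 \left(\frac{3}{4} - \frac{3}{4}\right) 35 = \left(-18\right) 0 \cdot 35 = 0 \cdot 35 = 0$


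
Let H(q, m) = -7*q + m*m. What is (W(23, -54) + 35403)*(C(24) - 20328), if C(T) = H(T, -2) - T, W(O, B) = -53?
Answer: -725240600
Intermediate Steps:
H(q, m) = m² - 7*q (H(q, m) = -7*q + m² = m² - 7*q)
C(T) = 4 - 8*T (C(T) = ((-2)² - 7*T) - T = (4 - 7*T) - T = 4 - 8*T)
(W(23, -54) + 35403)*(C(24) - 20328) = (-53 + 35403)*((4 - 8*24) - 20328) = 35350*((4 - 192) - 20328) = 35350*(-188 - 20328) = 35350*(-20516) = -725240600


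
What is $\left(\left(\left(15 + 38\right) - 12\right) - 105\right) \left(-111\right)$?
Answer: $7104$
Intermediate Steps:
$\left(\left(\left(15 + 38\right) - 12\right) - 105\right) \left(-111\right) = \left(\left(53 - 12\right) - 105\right) \left(-111\right) = \left(41 - 105\right) \left(-111\right) = \left(-64\right) \left(-111\right) = 7104$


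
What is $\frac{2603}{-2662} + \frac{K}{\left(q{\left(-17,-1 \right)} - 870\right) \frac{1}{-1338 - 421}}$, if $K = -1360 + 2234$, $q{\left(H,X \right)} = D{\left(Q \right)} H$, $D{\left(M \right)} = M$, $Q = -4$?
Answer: $\frac{2045190343}{1067462} \approx 1915.9$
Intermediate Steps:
$q{\left(H,X \right)} = - 4 H$
$K = 874$
$\frac{2603}{-2662} + \frac{K}{\left(q{\left(-17,-1 \right)} - 870\right) \frac{1}{-1338 - 421}} = \frac{2603}{-2662} + \frac{874}{\left(\left(-4\right) \left(-17\right) - 870\right) \frac{1}{-1338 - 421}} = 2603 \left(- \frac{1}{2662}\right) + \frac{874}{\left(68 - 870\right) \frac{1}{-1759}} = - \frac{2603}{2662} + \frac{874}{\left(-802\right) \left(- \frac{1}{1759}\right)} = - \frac{2603}{2662} + \frac{874}{\frac{802}{1759}} = - \frac{2603}{2662} + 874 \cdot \frac{1759}{802} = - \frac{2603}{2662} + \frac{768683}{401} = \frac{2045190343}{1067462}$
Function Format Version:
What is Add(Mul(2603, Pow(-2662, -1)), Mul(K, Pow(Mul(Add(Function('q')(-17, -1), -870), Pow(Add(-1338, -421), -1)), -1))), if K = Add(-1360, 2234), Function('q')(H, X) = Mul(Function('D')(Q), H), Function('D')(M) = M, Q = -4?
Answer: Rational(2045190343, 1067462) ≈ 1915.9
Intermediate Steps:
Function('q')(H, X) = Mul(-4, H)
K = 874
Add(Mul(2603, Pow(-2662, -1)), Mul(K, Pow(Mul(Add(Function('q')(-17, -1), -870), Pow(Add(-1338, -421), -1)), -1))) = Add(Mul(2603, Pow(-2662, -1)), Mul(874, Pow(Mul(Add(Mul(-4, -17), -870), Pow(Add(-1338, -421), -1)), -1))) = Add(Mul(2603, Rational(-1, 2662)), Mul(874, Pow(Mul(Add(68, -870), Pow(-1759, -1)), -1))) = Add(Rational(-2603, 2662), Mul(874, Pow(Mul(-802, Rational(-1, 1759)), -1))) = Add(Rational(-2603, 2662), Mul(874, Pow(Rational(802, 1759), -1))) = Add(Rational(-2603, 2662), Mul(874, Rational(1759, 802))) = Add(Rational(-2603, 2662), Rational(768683, 401)) = Rational(2045190343, 1067462)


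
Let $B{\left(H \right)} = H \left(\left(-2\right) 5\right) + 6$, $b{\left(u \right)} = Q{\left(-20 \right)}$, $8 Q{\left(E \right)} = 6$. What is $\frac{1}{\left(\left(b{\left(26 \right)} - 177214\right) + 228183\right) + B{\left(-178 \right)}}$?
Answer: $\frac{4}{211023} \approx 1.8955 \cdot 10^{-5}$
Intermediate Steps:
$Q{\left(E \right)} = \frac{3}{4}$ ($Q{\left(E \right)} = \frac{1}{8} \cdot 6 = \frac{3}{4}$)
$b{\left(u \right)} = \frac{3}{4}$
$B{\left(H \right)} = 6 - 10 H$ ($B{\left(H \right)} = H \left(-10\right) + 6 = - 10 H + 6 = 6 - 10 H$)
$\frac{1}{\left(\left(b{\left(26 \right)} - 177214\right) + 228183\right) + B{\left(-178 \right)}} = \frac{1}{\left(\left(\frac{3}{4} - 177214\right) + 228183\right) + \left(6 - -1780\right)} = \frac{1}{\left(- \frac{708853}{4} + 228183\right) + \left(6 + 1780\right)} = \frac{1}{\frac{203879}{4} + 1786} = \frac{1}{\frac{211023}{4}} = \frac{4}{211023}$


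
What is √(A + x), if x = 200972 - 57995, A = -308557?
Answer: 2*I*√41395 ≈ 406.92*I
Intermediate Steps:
x = 142977
√(A + x) = √(-308557 + 142977) = √(-165580) = 2*I*√41395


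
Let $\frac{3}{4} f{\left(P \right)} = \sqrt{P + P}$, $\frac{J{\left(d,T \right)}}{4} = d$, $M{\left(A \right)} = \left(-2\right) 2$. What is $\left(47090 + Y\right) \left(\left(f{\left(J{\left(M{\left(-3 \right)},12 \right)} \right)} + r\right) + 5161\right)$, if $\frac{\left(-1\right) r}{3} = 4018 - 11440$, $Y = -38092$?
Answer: $246788146 + \frac{143968 i \sqrt{2}}{3} \approx 2.4679 \cdot 10^{8} + 67867.0 i$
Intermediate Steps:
$M{\left(A \right)} = -4$
$J{\left(d,T \right)} = 4 d$
$f{\left(P \right)} = \frac{4 \sqrt{2} \sqrt{P}}{3}$ ($f{\left(P \right)} = \frac{4 \sqrt{P + P}}{3} = \frac{4 \sqrt{2 P}}{3} = \frac{4 \sqrt{2} \sqrt{P}}{3}$)
$r = 22266$ ($r = - 3 \left(4018 - 11440\right) = \left(-3\right) \left(-7422\right) = 22266$)
$\left(47090 + Y\right) \left(\left(f{\left(J{\left(M{\left(-3 \right)},12 \right)} \right)} + r\right) + 5161\right) = \left(47090 - 38092\right) \left(\left(\frac{4 \sqrt{2} \sqrt{4 \left(-4\right)}}{3} + 22266\right) + 5161\right) = 8998 \left(\left(\frac{4 \sqrt{2} \sqrt{-16}}{3} + 22266\right) + 5161\right) = 8998 \left(\left(\frac{4 \sqrt{2} \cdot 4 i}{3} + 22266\right) + 5161\right) = 8998 \left(\left(\frac{16 i \sqrt{2}}{3} + 22266\right) + 5161\right) = 8998 \left(\left(22266 + \frac{16 i \sqrt{2}}{3}\right) + 5161\right) = 8998 \left(27427 + \frac{16 i \sqrt{2}}{3}\right) = 246788146 + \frac{143968 i \sqrt{2}}{3}$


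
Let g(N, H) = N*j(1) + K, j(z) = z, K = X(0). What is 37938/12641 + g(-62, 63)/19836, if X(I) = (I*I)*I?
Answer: 375877213/125373438 ≈ 2.9981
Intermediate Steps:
X(I) = I³ (X(I) = I²*I = I³)
K = 0 (K = 0³ = 0)
g(N, H) = N (g(N, H) = N*1 + 0 = N + 0 = N)
37938/12641 + g(-62, 63)/19836 = 37938/12641 - 62/19836 = 37938*(1/12641) - 62*1/19836 = 37938/12641 - 31/9918 = 375877213/125373438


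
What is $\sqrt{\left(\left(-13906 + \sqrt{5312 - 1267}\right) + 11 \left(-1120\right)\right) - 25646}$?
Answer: $\sqrt{-51872 + \sqrt{4045}} \approx 227.61 i$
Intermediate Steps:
$\sqrt{\left(\left(-13906 + \sqrt{5312 - 1267}\right) + 11 \left(-1120\right)\right) - 25646} = \sqrt{\left(\left(-13906 + \sqrt{4045}\right) - 12320\right) - 25646} = \sqrt{\left(-26226 + \sqrt{4045}\right) - 25646} = \sqrt{-51872 + \sqrt{4045}}$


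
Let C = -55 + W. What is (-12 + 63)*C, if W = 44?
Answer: -561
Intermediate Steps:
C = -11 (C = -55 + 44 = -11)
(-12 + 63)*C = (-12 + 63)*(-11) = 51*(-11) = -561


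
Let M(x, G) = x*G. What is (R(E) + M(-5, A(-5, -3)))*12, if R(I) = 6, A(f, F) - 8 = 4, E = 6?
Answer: -648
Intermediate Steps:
A(f, F) = 12 (A(f, F) = 8 + 4 = 12)
M(x, G) = G*x
(R(E) + M(-5, A(-5, -3)))*12 = (6 + 12*(-5))*12 = (6 - 60)*12 = -54*12 = -648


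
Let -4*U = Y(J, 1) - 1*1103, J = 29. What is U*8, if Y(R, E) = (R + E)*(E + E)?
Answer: 2086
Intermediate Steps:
Y(R, E) = 2*E*(E + R) (Y(R, E) = (E + R)*(2*E) = 2*E*(E + R))
U = 1043/4 (U = -(2*1*(1 + 29) - 1*1103)/4 = -(2*1*30 - 1103)/4 = -(60 - 1103)/4 = -¼*(-1043) = 1043/4 ≈ 260.75)
U*8 = (1043/4)*8 = 2086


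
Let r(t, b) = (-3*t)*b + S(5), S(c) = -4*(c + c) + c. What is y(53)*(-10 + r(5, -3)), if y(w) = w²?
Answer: 0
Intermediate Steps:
S(c) = -7*c (S(c) = -8*c + c = -7*c)
r(t, b) = -35 - 3*b*t (r(t, b) = (-3*t)*b - 7*5 = -3*b*t - 35 = -35 - 3*b*t)
y(53)*(-10 + r(5, -3)) = 53²*(-10 + (-35 - 3*(-3)*5)) = 2809*(-10 + (-35 + 45)) = 2809*(-10 + 10) = 2809*0 = 0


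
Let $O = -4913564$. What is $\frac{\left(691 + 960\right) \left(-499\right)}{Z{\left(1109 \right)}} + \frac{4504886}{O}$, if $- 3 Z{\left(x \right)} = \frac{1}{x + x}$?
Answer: $\frac{13467811736877929}{2456782} \approx 5.4819 \cdot 10^{9}$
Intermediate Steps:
$Z{\left(x \right)} = - \frac{1}{6 x}$ ($Z{\left(x \right)} = - \frac{1}{3 \left(x + x\right)} = - \frac{1}{3 \cdot 2 x} = - \frac{\frac{1}{2} \frac{1}{x}}{3} = - \frac{1}{6 x}$)
$\frac{\left(691 + 960\right) \left(-499\right)}{Z{\left(1109 \right)}} + \frac{4504886}{O} = \frac{\left(691 + 960\right) \left(-499\right)}{\left(- \frac{1}{6}\right) \frac{1}{1109}} + \frac{4504886}{-4913564} = \frac{1651 \left(-499\right)}{\left(- \frac{1}{6}\right) \frac{1}{1109}} + 4504886 \left(- \frac{1}{4913564}\right) = - \frac{823849}{- \frac{1}{6654}} - \frac{2252443}{2456782} = \left(-823849\right) \left(-6654\right) - \frac{2252443}{2456782} = 5481891246 - \frac{2252443}{2456782} = \frac{13467811736877929}{2456782}$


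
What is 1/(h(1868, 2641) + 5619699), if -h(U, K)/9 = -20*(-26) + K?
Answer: 1/5591250 ≈ 1.7885e-7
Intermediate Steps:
h(U, K) = -4680 - 9*K (h(U, K) = -9*(-20*(-26) + K) = -9*(520 + K) = -4680 - 9*K)
1/(h(1868, 2641) + 5619699) = 1/((-4680 - 9*2641) + 5619699) = 1/((-4680 - 23769) + 5619699) = 1/(-28449 + 5619699) = 1/5591250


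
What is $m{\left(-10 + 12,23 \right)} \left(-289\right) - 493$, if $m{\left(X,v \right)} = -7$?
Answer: $1530$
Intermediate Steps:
$m{\left(-10 + 12,23 \right)} \left(-289\right) - 493 = \left(-7\right) \left(-289\right) - 493 = 2023 - 493 = 1530$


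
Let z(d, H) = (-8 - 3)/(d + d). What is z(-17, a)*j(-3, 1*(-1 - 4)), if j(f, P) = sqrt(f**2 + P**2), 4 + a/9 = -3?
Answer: 11*sqrt(34)/34 ≈ 1.8865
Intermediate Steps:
a = -63 (a = -36 + 9*(-3) = -36 - 27 = -63)
j(f, P) = sqrt(P**2 + f**2)
z(d, H) = -11/(2*d) (z(d, H) = -11*1/(2*d) = -11/(2*d))
z(-17, a)*j(-3, 1*(-1 - 4)) = (-11/2/(-17))*sqrt((1*(-1 - 4))**2 + (-3)**2) = (-11/2*(-1/17))*sqrt((1*(-5))**2 + 9) = 11*sqrt((-5)**2 + 9)/34 = 11*sqrt(25 + 9)/34 = 11*sqrt(34)/34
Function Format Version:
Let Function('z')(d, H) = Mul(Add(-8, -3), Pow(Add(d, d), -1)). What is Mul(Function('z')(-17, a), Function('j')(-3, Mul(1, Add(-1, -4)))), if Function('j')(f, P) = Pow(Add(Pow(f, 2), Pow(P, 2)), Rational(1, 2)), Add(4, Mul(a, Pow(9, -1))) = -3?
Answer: Mul(Rational(11, 34), Pow(34, Rational(1, 2))) ≈ 1.8865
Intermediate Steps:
a = -63 (a = Add(-36, Mul(9, -3)) = Add(-36, -27) = -63)
Function('j')(f, P) = Pow(Add(Pow(P, 2), Pow(f, 2)), Rational(1, 2))
Function('z')(d, H) = Mul(Rational(-11, 2), Pow(d, -1)) (Function('z')(d, H) = Mul(-11, Pow(Mul(2, d), -1)) = Mul(-11, Mul(Rational(1, 2), Pow(d, -1))) = Mul(Rational(-11, 2), Pow(d, -1)))
Mul(Function('z')(-17, a), Function('j')(-3, Mul(1, Add(-1, -4)))) = Mul(Mul(Rational(-11, 2), Pow(-17, -1)), Pow(Add(Pow(Mul(1, Add(-1, -4)), 2), Pow(-3, 2)), Rational(1, 2))) = Mul(Mul(Rational(-11, 2), Rational(-1, 17)), Pow(Add(Pow(Mul(1, -5), 2), 9), Rational(1, 2))) = Mul(Rational(11, 34), Pow(Add(Pow(-5, 2), 9), Rational(1, 2))) = Mul(Rational(11, 34), Pow(Add(25, 9), Rational(1, 2))) = Mul(Rational(11, 34), Pow(34, Rational(1, 2)))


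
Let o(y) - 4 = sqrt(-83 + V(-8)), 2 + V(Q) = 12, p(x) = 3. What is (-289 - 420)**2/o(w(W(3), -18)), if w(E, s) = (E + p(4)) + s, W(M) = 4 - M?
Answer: 2010724/89 - 502681*I*sqrt(73)/89 ≈ 22592.0 - 48257.0*I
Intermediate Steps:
V(Q) = 10 (V(Q) = -2 + 12 = 10)
w(E, s) = 3 + E + s (w(E, s) = (E + 3) + s = (3 + E) + s = 3 + E + s)
o(y) = 4 + I*sqrt(73) (o(y) = 4 + sqrt(-83 + 10) = 4 + sqrt(-73) = 4 + I*sqrt(73))
(-289 - 420)**2/o(w(W(3), -18)) = (-289 - 420)**2/(4 + I*sqrt(73)) = (-709)**2/(4 + I*sqrt(73)) = 502681/(4 + I*sqrt(73))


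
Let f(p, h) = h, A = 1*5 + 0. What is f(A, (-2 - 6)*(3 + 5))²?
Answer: 4096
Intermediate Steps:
A = 5 (A = 5 + 0 = 5)
f(A, (-2 - 6)*(3 + 5))² = ((-2 - 6)*(3 + 5))² = (-8*8)² = (-64)² = 4096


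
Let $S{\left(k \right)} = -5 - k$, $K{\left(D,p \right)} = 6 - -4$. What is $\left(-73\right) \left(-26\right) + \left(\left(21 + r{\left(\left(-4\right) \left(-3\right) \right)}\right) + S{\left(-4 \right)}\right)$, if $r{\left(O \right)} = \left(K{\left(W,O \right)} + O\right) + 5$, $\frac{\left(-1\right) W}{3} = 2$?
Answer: $1945$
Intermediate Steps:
$W = -6$ ($W = \left(-3\right) 2 = -6$)
$K{\left(D,p \right)} = 10$ ($K{\left(D,p \right)} = 6 + 4 = 10$)
$r{\left(O \right)} = 15 + O$ ($r{\left(O \right)} = \left(10 + O\right) + 5 = 15 + O$)
$\left(-73\right) \left(-26\right) + \left(\left(21 + r{\left(\left(-4\right) \left(-3\right) \right)}\right) + S{\left(-4 \right)}\right) = \left(-73\right) \left(-26\right) + \left(\left(21 + \left(15 - -12\right)\right) - 1\right) = 1898 + \left(\left(21 + \left(15 + 12\right)\right) + \left(-5 + 4\right)\right) = 1898 + \left(\left(21 + 27\right) - 1\right) = 1898 + \left(48 - 1\right) = 1898 + 47 = 1945$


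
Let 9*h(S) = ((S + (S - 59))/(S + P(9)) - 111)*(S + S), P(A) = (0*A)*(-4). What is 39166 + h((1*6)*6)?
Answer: 344528/9 ≈ 38281.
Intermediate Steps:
P(A) = 0 (P(A) = 0*(-4) = 0)
h(S) = 2*S*(-111 + (-59 + 2*S)/S)/9 (h(S) = (((S + (S - 59))/(S + 0) - 111)*(S + S))/9 = (((S + (-59 + S))/S - 111)*(2*S))/9 = (((-59 + 2*S)/S - 111)*(2*S))/9 = ((-111 + (-59 + 2*S)/S)*(2*S))/9 = (2*S*(-111 + (-59 + 2*S)/S))/9 = 2*S*(-111 + (-59 + 2*S)/S)/9)
39166 + h((1*6)*6) = 39166 + (-118/9 - 218*1*6*6/9) = 39166 + (-118/9 - 436*6/3) = 39166 + (-118/9 - 218/9*36) = 39166 + (-118/9 - 872) = 39166 - 7966/9 = 344528/9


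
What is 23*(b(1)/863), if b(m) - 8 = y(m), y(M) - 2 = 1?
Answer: 253/863 ≈ 0.29316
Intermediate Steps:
y(M) = 3 (y(M) = 2 + 1 = 3)
b(m) = 11 (b(m) = 8 + 3 = 11)
23*(b(1)/863) = 23*(11/863) = 253/863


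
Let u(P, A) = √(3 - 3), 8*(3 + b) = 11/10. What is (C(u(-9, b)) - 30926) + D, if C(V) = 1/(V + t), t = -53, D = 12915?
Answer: -954584/53 ≈ -18011.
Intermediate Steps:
b = -229/80 (b = -3 + (11/10)/8 = -3 + (11*(⅒))/8 = -3 + (⅛)*(11/10) = -3 + 11/80 = -229/80 ≈ -2.8625)
u(P, A) = 0 (u(P, A) = √0 = 0)
C(V) = 1/(-53 + V) (C(V) = 1/(V - 53) = 1/(-53 + V))
(C(u(-9, b)) - 30926) + D = (1/(-53 + 0) - 30926) + 12915 = (1/(-53) - 30926) + 12915 = (-1/53 - 30926) + 12915 = -1639079/53 + 12915 = -954584/53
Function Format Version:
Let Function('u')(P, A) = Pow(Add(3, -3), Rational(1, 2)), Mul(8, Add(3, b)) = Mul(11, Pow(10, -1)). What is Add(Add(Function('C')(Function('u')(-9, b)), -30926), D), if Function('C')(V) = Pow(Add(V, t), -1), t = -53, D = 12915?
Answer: Rational(-954584, 53) ≈ -18011.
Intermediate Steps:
b = Rational(-229, 80) (b = Add(-3, Mul(Rational(1, 8), Mul(11, Pow(10, -1)))) = Add(-3, Mul(Rational(1, 8), Mul(11, Rational(1, 10)))) = Add(-3, Mul(Rational(1, 8), Rational(11, 10))) = Add(-3, Rational(11, 80)) = Rational(-229, 80) ≈ -2.8625)
Function('u')(P, A) = 0 (Function('u')(P, A) = Pow(0, Rational(1, 2)) = 0)
Function('C')(V) = Pow(Add(-53, V), -1) (Function('C')(V) = Pow(Add(V, -53), -1) = Pow(Add(-53, V), -1))
Add(Add(Function('C')(Function('u')(-9, b)), -30926), D) = Add(Add(Pow(Add(-53, 0), -1), -30926), 12915) = Add(Add(Pow(-53, -1), -30926), 12915) = Add(Add(Rational(-1, 53), -30926), 12915) = Add(Rational(-1639079, 53), 12915) = Rational(-954584, 53)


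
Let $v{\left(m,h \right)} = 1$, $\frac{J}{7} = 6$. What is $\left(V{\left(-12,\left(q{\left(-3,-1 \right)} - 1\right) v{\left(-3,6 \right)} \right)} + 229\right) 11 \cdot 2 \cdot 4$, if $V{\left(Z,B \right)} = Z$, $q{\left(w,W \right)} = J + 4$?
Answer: $19096$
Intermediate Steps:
$J = 42$ ($J = 7 \cdot 6 = 42$)
$q{\left(w,W \right)} = 46$ ($q{\left(w,W \right)} = 42 + 4 = 46$)
$\left(V{\left(-12,\left(q{\left(-3,-1 \right)} - 1\right) v{\left(-3,6 \right)} \right)} + 229\right) 11 \cdot 2 \cdot 4 = \left(-12 + 229\right) 11 \cdot 2 \cdot 4 = 217 \cdot 22 \cdot 4 = 217 \cdot 88 = 19096$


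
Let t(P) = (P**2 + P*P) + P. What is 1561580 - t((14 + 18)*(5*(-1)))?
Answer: 1510540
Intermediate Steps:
t(P) = P + 2*P**2 (t(P) = (P**2 + P**2) + P = 2*P**2 + P = P + 2*P**2)
1561580 - t((14 + 18)*(5*(-1))) = 1561580 - (14 + 18)*(5*(-1))*(1 + 2*((14 + 18)*(5*(-1)))) = 1561580 - 32*(-5)*(1 + 2*(32*(-5))) = 1561580 - (-160)*(1 + 2*(-160)) = 1561580 - (-160)*(1 - 320) = 1561580 - (-160)*(-319) = 1561580 - 1*51040 = 1561580 - 51040 = 1510540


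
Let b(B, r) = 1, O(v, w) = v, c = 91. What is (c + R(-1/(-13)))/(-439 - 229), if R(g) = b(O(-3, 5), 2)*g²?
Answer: -3845/28223 ≈ -0.13624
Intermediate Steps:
R(g) = g² (R(g) = 1*g² = g²)
(c + R(-1/(-13)))/(-439 - 229) = (91 + (-1/(-13))²)/(-439 - 229) = (91 + (-1*(-1/13))²)/(-668) = (91 + (1/13)²)*(-1/668) = (91 + 1/169)*(-1/668) = (15380/169)*(-1/668) = -3845/28223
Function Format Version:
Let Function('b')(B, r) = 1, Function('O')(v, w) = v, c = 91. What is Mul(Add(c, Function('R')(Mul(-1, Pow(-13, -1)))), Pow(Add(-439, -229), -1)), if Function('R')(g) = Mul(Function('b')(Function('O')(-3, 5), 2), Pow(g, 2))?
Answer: Rational(-3845, 28223) ≈ -0.13624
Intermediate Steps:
Function('R')(g) = Pow(g, 2) (Function('R')(g) = Mul(1, Pow(g, 2)) = Pow(g, 2))
Mul(Add(c, Function('R')(Mul(-1, Pow(-13, -1)))), Pow(Add(-439, -229), -1)) = Mul(Add(91, Pow(Mul(-1, Pow(-13, -1)), 2)), Pow(Add(-439, -229), -1)) = Mul(Add(91, Pow(Mul(-1, Rational(-1, 13)), 2)), Pow(-668, -1)) = Mul(Add(91, Pow(Rational(1, 13), 2)), Rational(-1, 668)) = Mul(Add(91, Rational(1, 169)), Rational(-1, 668)) = Mul(Rational(15380, 169), Rational(-1, 668)) = Rational(-3845, 28223)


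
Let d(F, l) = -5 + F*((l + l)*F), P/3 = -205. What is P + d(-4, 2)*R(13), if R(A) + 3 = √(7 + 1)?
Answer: -792 + 118*√2 ≈ -625.12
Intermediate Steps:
P = -615 (P = 3*(-205) = -615)
R(A) = -3 + 2*√2 (R(A) = -3 + √(7 + 1) = -3 + √8 = -3 + 2*√2)
d(F, l) = -5 + 2*l*F² (d(F, l) = -5 + F*((2*l)*F) = -5 + F*(2*F*l) = -5 + 2*l*F²)
P + d(-4, 2)*R(13) = -615 + (-5 + 2*2*(-4)²)*(-3 + 2*√2) = -615 + (-5 + 2*2*16)*(-3 + 2*√2) = -615 + (-5 + 64)*(-3 + 2*√2) = -615 + 59*(-3 + 2*√2) = -615 + (-177 + 118*√2) = -792 + 118*√2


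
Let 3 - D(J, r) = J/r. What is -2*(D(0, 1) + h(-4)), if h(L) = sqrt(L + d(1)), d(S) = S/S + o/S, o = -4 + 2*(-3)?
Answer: -6 - 2*I*sqrt(13) ≈ -6.0 - 7.2111*I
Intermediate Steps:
o = -10 (o = -4 - 6 = -10)
d(S) = 1 - 10/S (d(S) = S/S - 10/S = 1 - 10/S)
D(J, r) = 3 - J/r
h(L) = sqrt(-9 + L) (h(L) = sqrt(L + (-10 + 1)/1) = sqrt(L + 1*(-9)) = sqrt(L - 9) = sqrt(-9 + L))
-2*(D(0, 1) + h(-4)) = -2*((3 - 1*0/1) + sqrt(-9 - 4)) = -2*((3 - 1*0*1) + sqrt(-13)) = -2*((3 + 0) + I*sqrt(13)) = -2*(3 + I*sqrt(13)) = -6 - 2*I*sqrt(13)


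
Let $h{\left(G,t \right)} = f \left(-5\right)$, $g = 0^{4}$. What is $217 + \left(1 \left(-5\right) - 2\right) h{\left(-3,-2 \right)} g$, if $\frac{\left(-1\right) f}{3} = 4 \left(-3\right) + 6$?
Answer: $217$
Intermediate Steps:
$g = 0$
$f = 18$ ($f = - 3 \left(4 \left(-3\right) + 6\right) = - 3 \left(-12 + 6\right) = \left(-3\right) \left(-6\right) = 18$)
$h{\left(G,t \right)} = -90$ ($h{\left(G,t \right)} = 18 \left(-5\right) = -90$)
$217 + \left(1 \left(-5\right) - 2\right) h{\left(-3,-2 \right)} g = 217 + \left(1 \left(-5\right) - 2\right) \left(-90\right) 0 = 217 + \left(-5 - 2\right) \left(-90\right) 0 = 217 + \left(-7\right) \left(-90\right) 0 = 217 + 630 \cdot 0 = 217 + 0 = 217$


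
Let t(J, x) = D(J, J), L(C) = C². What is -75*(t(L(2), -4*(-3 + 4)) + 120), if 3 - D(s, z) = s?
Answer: -8925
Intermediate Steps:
D(s, z) = 3 - s
t(J, x) = 3 - J
-75*(t(L(2), -4*(-3 + 4)) + 120) = -75*((3 - 1*2²) + 120) = -75*((3 - 1*4) + 120) = -75*((3 - 4) + 120) = -75*(-1 + 120) = -75*119 = -8925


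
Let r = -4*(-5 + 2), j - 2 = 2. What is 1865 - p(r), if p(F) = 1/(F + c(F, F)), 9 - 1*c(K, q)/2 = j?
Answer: 41029/22 ≈ 1865.0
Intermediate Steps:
j = 4 (j = 2 + 2 = 4)
c(K, q) = 10 (c(K, q) = 18 - 2*4 = 18 - 8 = 10)
r = 12 (r = -4*(-3) = 12)
p(F) = 1/(10 + F) (p(F) = 1/(F + 10) = 1/(10 + F))
1865 - p(r) = 1865 - 1/(10 + 12) = 1865 - 1/22 = 41029/22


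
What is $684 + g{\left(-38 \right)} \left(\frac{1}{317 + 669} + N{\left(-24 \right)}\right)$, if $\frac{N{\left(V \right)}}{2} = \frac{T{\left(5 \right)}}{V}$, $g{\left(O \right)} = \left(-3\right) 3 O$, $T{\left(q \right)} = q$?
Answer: $\frac{534261}{986} \approx 541.85$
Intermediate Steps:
$g{\left(O \right)} = - 9 O$
$N{\left(V \right)} = \frac{10}{V}$ ($N{\left(V \right)} = 2 \frac{5}{V} = \frac{10}{V}$)
$684 + g{\left(-38 \right)} \left(\frac{1}{317 + 669} + N{\left(-24 \right)}\right) = 684 + \left(-9\right) \left(-38\right) \left(\frac{1}{317 + 669} + \frac{10}{-24}\right) = 684 + 342 \left(\frac{1}{986} + 10 \left(- \frac{1}{24}\right)\right) = 684 + 342 \left(\frac{1}{986} - \frac{5}{12}\right) = 684 + 342 \left(- \frac{2459}{5916}\right) = 684 - \frac{140163}{986} = \frac{534261}{986}$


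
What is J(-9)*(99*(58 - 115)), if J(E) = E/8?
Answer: 50787/8 ≈ 6348.4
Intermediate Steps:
J(E) = E/8 (J(E) = E*(1/8) = E/8)
J(-9)*(99*(58 - 115)) = ((1/8)*(-9))*(99*(58 - 115)) = -891*(-57)/8 = -9/8*(-5643) = 50787/8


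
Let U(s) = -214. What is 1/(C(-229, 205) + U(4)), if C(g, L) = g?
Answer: -1/443 ≈ -0.0022573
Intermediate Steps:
1/(C(-229, 205) + U(4)) = 1/(-229 - 214) = 1/(-443) = -1/443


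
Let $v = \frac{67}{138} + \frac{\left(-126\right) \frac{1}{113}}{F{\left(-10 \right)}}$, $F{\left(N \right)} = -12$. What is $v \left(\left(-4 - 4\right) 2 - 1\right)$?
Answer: $- \frac{76670}{7797} \approx -9.8333$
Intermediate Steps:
$v = \frac{4510}{7797}$ ($v = \frac{67}{138} + \frac{\left(-126\right) \frac{1}{113}}{-12} = 67 \cdot \frac{1}{138} + \left(-126\right) \frac{1}{113} \left(- \frac{1}{12}\right) = \frac{67}{138} - - \frac{21}{226} = \frac{67}{138} + \frac{21}{226} = \frac{4510}{7797} \approx 0.57843$)
$v \left(\left(-4 - 4\right) 2 - 1\right) = \frac{4510 \left(\left(-4 - 4\right) 2 - 1\right)}{7797} = \frac{4510 \left(\left(-8\right) 2 - 1\right)}{7797} = \frac{4510 \left(-16 - 1\right)}{7797} = \frac{4510}{7797} \left(-17\right) = - \frac{76670}{7797}$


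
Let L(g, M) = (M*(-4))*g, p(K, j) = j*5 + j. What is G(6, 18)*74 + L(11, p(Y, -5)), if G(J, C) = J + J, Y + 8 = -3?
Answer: 2208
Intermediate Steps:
Y = -11 (Y = -8 - 3 = -11)
p(K, j) = 6*j (p(K, j) = 5*j + j = 6*j)
G(J, C) = 2*J
L(g, M) = -4*M*g (L(g, M) = (-4*M)*g = -4*M*g)
G(6, 18)*74 + L(11, p(Y, -5)) = (2*6)*74 - 4*6*(-5)*11 = 12*74 - 4*(-30)*11 = 888 + 1320 = 2208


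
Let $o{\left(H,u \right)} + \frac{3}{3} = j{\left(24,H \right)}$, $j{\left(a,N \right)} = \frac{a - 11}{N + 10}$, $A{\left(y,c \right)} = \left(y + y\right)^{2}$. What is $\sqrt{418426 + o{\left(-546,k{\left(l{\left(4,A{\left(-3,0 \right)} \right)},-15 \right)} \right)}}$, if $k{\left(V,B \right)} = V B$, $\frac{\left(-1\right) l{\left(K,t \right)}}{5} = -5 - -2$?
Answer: $\frac{\sqrt{30052955458}}{268} \approx 646.86$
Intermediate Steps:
$A{\left(y,c \right)} = 4 y^{2}$ ($A{\left(y,c \right)} = \left(2 y\right)^{2} = 4 y^{2}$)
$l{\left(K,t \right)} = 15$ ($l{\left(K,t \right)} = - 5 \left(-5 - -2\right) = - 5 \left(-5 + 2\right) = \left(-5\right) \left(-3\right) = 15$)
$j{\left(a,N \right)} = \frac{-11 + a}{10 + N}$
$k{\left(V,B \right)} = B V$
$o{\left(H,u \right)} = -1 + \frac{13}{10 + H}$ ($o{\left(H,u \right)} = -1 + \frac{-11 + 24}{10 + H} = -1 + \frac{1}{10 + H} 13 = -1 + \frac{13}{10 + H}$)
$\sqrt{418426 + o{\left(-546,k{\left(l{\left(4,A{\left(-3,0 \right)} \right)},-15 \right)} \right)}} = \sqrt{418426 + \frac{3 - -546}{10 - 546}} = \sqrt{418426 + \frac{3 + 546}{-536}} = \sqrt{418426 - \frac{549}{536}} = \sqrt{\frac{224275787}{536}} = \frac{\sqrt{30052955458}}{268}$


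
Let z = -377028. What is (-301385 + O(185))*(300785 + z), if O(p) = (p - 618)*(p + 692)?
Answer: 51931089618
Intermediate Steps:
O(p) = (-618 + p)*(692 + p)
(-301385 + O(185))*(300785 + z) = (-301385 + (-427656 + 185**2 + 74*185))*(300785 - 377028) = (-301385 + (-427656 + 34225 + 13690))*(-76243) = (-301385 - 379741)*(-76243) = -681126*(-76243) = 51931089618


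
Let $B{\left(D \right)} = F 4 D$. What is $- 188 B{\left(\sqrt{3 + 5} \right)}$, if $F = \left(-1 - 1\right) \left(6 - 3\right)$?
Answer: $9024 \sqrt{2} \approx 12762.0$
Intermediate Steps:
$F = -6$ ($F = \left(-2\right) 3 = -6$)
$B{\left(D \right)} = - 24 D$ ($B{\left(D \right)} = \left(-6\right) 4 D = - 24 D$)
$- 188 B{\left(\sqrt{3 + 5} \right)} = - 188 \left(- 24 \sqrt{3 + 5}\right) = - 188 \left(- 24 \sqrt{8}\right) = - 188 \left(- 24 \cdot 2 \sqrt{2}\right) = - 188 \left(- 48 \sqrt{2}\right) = 9024 \sqrt{2}$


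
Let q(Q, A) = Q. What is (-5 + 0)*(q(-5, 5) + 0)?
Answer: 25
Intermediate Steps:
(-5 + 0)*(q(-5, 5) + 0) = (-5 + 0)*(-5 + 0) = -5*(-5) = 25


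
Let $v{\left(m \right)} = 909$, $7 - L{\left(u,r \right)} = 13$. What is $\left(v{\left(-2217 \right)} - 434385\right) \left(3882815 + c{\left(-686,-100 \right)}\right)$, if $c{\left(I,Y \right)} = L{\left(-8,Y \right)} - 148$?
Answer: $-1683040359636$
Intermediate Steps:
$L{\left(u,r \right)} = -6$ ($L{\left(u,r \right)} = 7 - 13 = -6$)
$c{\left(I,Y \right)} = -154$ ($c{\left(I,Y \right)} = -6 - 148 = -154$)
$\left(v{\left(-2217 \right)} - 434385\right) \left(3882815 + c{\left(-686,-100 \right)}\right) = \left(909 - 434385\right) \left(3882815 - 154\right) = \left(-433476\right) 3882661 = -1683040359636$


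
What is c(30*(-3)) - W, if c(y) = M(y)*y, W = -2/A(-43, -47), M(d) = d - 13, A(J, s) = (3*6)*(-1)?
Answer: 83429/9 ≈ 9269.9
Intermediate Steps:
A(J, s) = -18 (A(J, s) = 18*(-1) = -18)
M(d) = -13 + d
W = 1/9 (W = -2/(-18) = -2*(-1/18) = 1/9 ≈ 0.11111)
c(y) = y*(-13 + y) (c(y) = (-13 + y)*y = y*(-13 + y))
c(30*(-3)) - W = (30*(-3))*(-13 + 30*(-3)) - 1*1/9 = -90*(-13 - 90) - 1/9 = -90*(-103) - 1/9 = 9270 - 1/9 = 83429/9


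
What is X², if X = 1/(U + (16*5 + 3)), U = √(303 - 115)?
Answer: 7077/44903401 - 332*√47/44903401 ≈ 0.00010692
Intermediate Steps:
U = 2*√47 (U = √188 = 2*√47 ≈ 13.711)
X = 1/(83 + 2*√47) (X = 1/(2*√47 + (16*5 + 3)) = 1/(2*√47 + (80 + 3)) = 1/(2*√47 + 83) = 1/(83 + 2*√47) ≈ 0.010340)
X² = (83/6701 - 2*√47/6701)²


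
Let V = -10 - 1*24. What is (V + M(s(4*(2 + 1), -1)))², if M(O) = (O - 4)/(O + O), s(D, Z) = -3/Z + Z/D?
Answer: 5726449/4900 ≈ 1168.7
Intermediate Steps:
V = -34 (V = -10 - 24 = -34)
M(O) = (-4 + O)/(2*O) (M(O) = (-4 + O)/((2*O)) = (-4 + O)*(1/(2*O)) = (-4 + O)/(2*O))
(V + M(s(4*(2 + 1), -1)))² = (-34 + (-4 + (-3/(-1) - 1/(4*(2 + 1))))/(2*(-3/(-1) - 1/(4*(2 + 1)))))² = (-34 + (-4 + (-3*(-1) - 1/(4*3)))/(2*(-3*(-1) - 1/(4*3))))² = (-34 + (-4 + (3 - 1/12))/(2*(3 - 1/12)))² = (-34 + (-4 + 35/12)/(2*(35/12)))² = (-34 + (½)*(12/35)*(-13/12))² = (-34 - 13/70)² = (-2393/70)² = 5726449/4900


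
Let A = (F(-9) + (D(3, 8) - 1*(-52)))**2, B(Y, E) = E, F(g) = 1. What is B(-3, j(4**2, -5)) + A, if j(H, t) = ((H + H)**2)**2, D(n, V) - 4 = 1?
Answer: 1051940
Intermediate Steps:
D(n, V) = 5 (D(n, V) = 4 + 1 = 5)
j(H, t) = 16*H**4 (j(H, t) = ((2*H)**2)**2 = (4*H**2)**2 = 16*H**4)
A = 3364 (A = (1 + (5 - 1*(-52)))**2 = (1 + (5 + 52))**2 = (1 + 57)**2 = 58**2 = 3364)
B(-3, j(4**2, -5)) + A = 16*(4**2)**4 + 3364 = 16*16**4 + 3364 = 16*65536 + 3364 = 1048576 + 3364 = 1051940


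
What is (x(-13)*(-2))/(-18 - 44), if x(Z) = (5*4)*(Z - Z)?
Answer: 0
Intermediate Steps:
x(Z) = 0 (x(Z) = 20*0 = 0)
(x(-13)*(-2))/(-18 - 44) = (0*(-2))/(-18 - 44) = 0/(-62) = 0*(-1/62) = 0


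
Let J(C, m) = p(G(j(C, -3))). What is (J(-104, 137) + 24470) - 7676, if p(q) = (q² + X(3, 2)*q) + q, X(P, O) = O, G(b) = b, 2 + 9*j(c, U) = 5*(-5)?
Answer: 16794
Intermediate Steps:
j(c, U) = -3 (j(c, U) = -2/9 + (5*(-5))/9 = -2/9 + (⅑)*(-25) = -2/9 - 25/9 = -3)
p(q) = q² + 3*q (p(q) = (q² + 2*q) + q = q² + 3*q)
J(C, m) = 0 (J(C, m) = -3*(3 - 3) = -3*0 = 0)
(J(-104, 137) + 24470) - 7676 = (0 + 24470) - 7676 = 24470 - 7676 = 16794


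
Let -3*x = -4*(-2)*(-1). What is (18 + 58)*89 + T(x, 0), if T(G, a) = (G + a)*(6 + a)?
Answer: 6780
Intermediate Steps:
x = 8/3 (x = -(-4*(-2))*(-1)/3 = -8*(-1)/3 = -1/3*(-8) = 8/3 ≈ 2.6667)
T(G, a) = (6 + a)*(G + a)
(18 + 58)*89 + T(x, 0) = (18 + 58)*89 + (0**2 + 6*(8/3) + 6*0 + (8/3)*0) = 76*89 + (0 + 16 + 0 + 0) = 6764 + 16 = 6780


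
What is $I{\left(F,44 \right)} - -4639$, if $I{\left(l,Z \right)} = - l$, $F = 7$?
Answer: $4632$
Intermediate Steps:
$I{\left(F,44 \right)} - -4639 = \left(-1\right) 7 - -4639 = -7 + 4639 = 4632$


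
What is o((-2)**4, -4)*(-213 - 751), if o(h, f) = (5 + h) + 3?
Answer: -23136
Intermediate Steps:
o(h, f) = 8 + h
o((-2)**4, -4)*(-213 - 751) = (8 + (-2)**4)*(-213 - 751) = (8 + 16)*(-964) = 24*(-964) = -23136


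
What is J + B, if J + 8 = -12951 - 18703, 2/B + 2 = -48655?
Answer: -1540577936/48657 ≈ -31662.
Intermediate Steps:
B = -2/48657 (B = 2/(-2 - 48655) = 2/(-48657) = 2*(-1/48657) = -2/48657 ≈ -4.1104e-5)
J = -31662 (J = -8 + (-12951 - 18703) = -8 - 31654 = -31662)
J + B = -31662 - 2/48657 = -1540577936/48657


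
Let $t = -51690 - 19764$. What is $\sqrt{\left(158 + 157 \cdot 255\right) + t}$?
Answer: $i \sqrt{31261} \approx 176.81 i$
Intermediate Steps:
$t = -71454$
$\sqrt{\left(158 + 157 \cdot 255\right) + t} = \sqrt{\left(158 + 157 \cdot 255\right) - 71454} = \sqrt{\left(158 + 40035\right) - 71454} = \sqrt{40193 - 71454} = \sqrt{-31261} = i \sqrt{31261}$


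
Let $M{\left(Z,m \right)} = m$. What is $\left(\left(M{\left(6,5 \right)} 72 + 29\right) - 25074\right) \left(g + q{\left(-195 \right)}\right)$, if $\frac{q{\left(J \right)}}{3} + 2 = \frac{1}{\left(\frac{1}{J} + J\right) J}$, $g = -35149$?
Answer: $\frac{32999007406495}{38026} \approx 8.678 \cdot 10^{8}$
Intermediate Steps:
$q{\left(J \right)} = -6 + \frac{3}{J \left(J + \frac{1}{J}\right)}$ ($q{\left(J \right)} = -6 + 3 \frac{1}{\left(\frac{1}{J} + J\right) J} = -6 + 3 \frac{1}{\left(J + \frac{1}{J}\right) J} = -6 + 3 \frac{1}{J \left(J + \frac{1}{J}\right)} = -6 + \frac{3}{J \left(J + \frac{1}{J}\right)}$)
$\left(\left(M{\left(6,5 \right)} 72 + 29\right) - 25074\right) \left(g + q{\left(-195 \right)}\right) = \left(\left(5 \cdot 72 + 29\right) - 25074\right) \left(-35149 + \frac{3 \left(-1 - 2 \left(-195\right)^{2}\right)}{1 + \left(-195\right)^{2}}\right) = \left(\left(360 + 29\right) - 25074\right) \left(-35149 + \frac{3 \left(-1 - 76050\right)}{1 + 38025}\right) = \left(389 - 25074\right) \left(-35149 + \frac{3 \left(-1 - 76050\right)}{38026}\right) = - 24685 \left(-35149 + 3 \cdot \frac{1}{38026} \left(-76051\right)\right) = - 24685 \left(-35149 - \frac{228153}{38026}\right) = \left(-24685\right) \left(- \frac{1336804027}{38026}\right) = \frac{32999007406495}{38026}$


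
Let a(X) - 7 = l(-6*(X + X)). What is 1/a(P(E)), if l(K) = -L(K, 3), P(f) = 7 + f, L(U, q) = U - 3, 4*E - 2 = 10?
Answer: 1/130 ≈ 0.0076923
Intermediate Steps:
E = 3 (E = 1/2 + (1/4)*10 = 1/2 + 5/2 = 3)
L(U, q) = -3 + U
l(K) = 3 - K (l(K) = -(-3 + K) = 3 - K)
a(X) = 10 + 12*X (a(X) = 7 + (3 - (-6)*(X + X)) = 7 + (3 - (-6)*2*X) = 7 + (3 - (-12)*X) = 7 + (3 + 12*X) = 10 + 12*X)
1/a(P(E)) = 1/(10 + 12*(7 + 3)) = 1/(10 + 12*10) = 1/(10 + 120) = 1/130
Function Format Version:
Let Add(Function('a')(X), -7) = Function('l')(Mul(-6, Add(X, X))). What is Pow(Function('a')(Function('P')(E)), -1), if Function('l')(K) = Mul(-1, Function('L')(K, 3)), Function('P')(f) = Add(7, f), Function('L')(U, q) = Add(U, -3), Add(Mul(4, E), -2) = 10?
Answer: Rational(1, 130) ≈ 0.0076923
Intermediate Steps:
E = 3 (E = Add(Rational(1, 2), Mul(Rational(1, 4), 10)) = Add(Rational(1, 2), Rational(5, 2)) = 3)
Function('L')(U, q) = Add(-3, U)
Function('l')(K) = Add(3, Mul(-1, K)) (Function('l')(K) = Mul(-1, Add(-3, K)) = Add(3, Mul(-1, K)))
Function('a')(X) = Add(10, Mul(12, X)) (Function('a')(X) = Add(7, Add(3, Mul(-1, Mul(-6, Add(X, X))))) = Add(7, Add(3, Mul(-1, Mul(-6, Mul(2, X))))) = Add(7, Add(3, Mul(-1, Mul(-12, X)))) = Add(7, Add(3, Mul(12, X))) = Add(10, Mul(12, X)))
Pow(Function('a')(Function('P')(E)), -1) = Pow(Add(10, Mul(12, Add(7, 3))), -1) = Pow(Add(10, Mul(12, 10)), -1) = Pow(Add(10, 120), -1) = Pow(130, -1) = Rational(1, 130)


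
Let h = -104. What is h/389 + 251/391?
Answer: 56975/152099 ≈ 0.37459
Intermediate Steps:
h/389 + 251/391 = -104/389 + 251/391 = 56975/152099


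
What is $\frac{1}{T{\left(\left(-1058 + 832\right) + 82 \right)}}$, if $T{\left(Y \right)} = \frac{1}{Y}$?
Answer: $-144$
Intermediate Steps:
$\frac{1}{T{\left(\left(-1058 + 832\right) + 82 \right)}} = \frac{1}{\frac{1}{\left(-1058 + 832\right) + 82}} = \frac{1}{\frac{1}{-226 + 82}} = \frac{1}{\frac{1}{-144}} = \frac{1}{- \frac{1}{144}} = -144$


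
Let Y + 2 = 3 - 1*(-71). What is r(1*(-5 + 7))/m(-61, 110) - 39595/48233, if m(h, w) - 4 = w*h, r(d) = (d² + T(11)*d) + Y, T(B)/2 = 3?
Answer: -134884287/161725249 ≈ -0.83403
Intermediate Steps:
T(B) = 6 (T(B) = 2*3 = 6)
Y = 72 (Y = -2 + (3 - 1*(-71)) = -2 + (3 + 71) = -2 + 74 = 72)
r(d) = 72 + d² + 6*d (r(d) = (d² + 6*d) + 72 = 72 + d² + 6*d)
m(h, w) = 4 + h*w (m(h, w) = 4 + w*h = 4 + h*w)
r(1*(-5 + 7))/m(-61, 110) - 39595/48233 = (72 + (1*(-5 + 7))² + 6*(1*(-5 + 7)))/(4 - 61*110) - 39595/48233 = (72 + (1*2)² + 6*(1*2))/(4 - 6710) - 39595*1/48233 = (72 + 2² + 6*2)/(-6706) - 39595/48233 = (72 + 4 + 12)*(-1/6706) - 39595/48233 = 88*(-1/6706) - 39595/48233 = -44/3353 - 39595/48233 = -134884287/161725249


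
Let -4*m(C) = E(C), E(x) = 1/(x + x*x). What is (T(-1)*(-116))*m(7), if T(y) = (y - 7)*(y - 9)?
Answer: 290/7 ≈ 41.429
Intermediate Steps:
E(x) = 1/(x + x**2)
m(C) = -1/(4*C*(1 + C))
T(y) = (-9 + y)*(-7 + y) (T(y) = (-7 + y)*(-9 + y) = (-9 + y)*(-7 + y))
(T(-1)*(-116))*m(7) = ((63 + (-1)**2 - 16*(-1))*(-116))*(-1/4/(7*(1 + 7))) = ((63 + 1 + 16)*(-116))*(-1/4*1/7/8) = (80*(-116))*(-1/4*1/7*1/8) = -9280*(-1/224) = 290/7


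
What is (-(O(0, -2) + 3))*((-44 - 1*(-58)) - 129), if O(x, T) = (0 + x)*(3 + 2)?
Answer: 345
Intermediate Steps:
O(x, T) = 5*x (O(x, T) = x*5 = 5*x)
(-(O(0, -2) + 3))*((-44 - 1*(-58)) - 129) = (-(5*0 + 3))*((-44 - 1*(-58)) - 129) = (-(0 + 3))*((-44 + 58) - 129) = (-1*3)*(14 - 129) = -3*(-115) = 345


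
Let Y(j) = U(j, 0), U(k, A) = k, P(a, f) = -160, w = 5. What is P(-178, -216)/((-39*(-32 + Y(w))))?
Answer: -160/1053 ≈ -0.15195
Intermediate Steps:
Y(j) = j
P(-178, -216)/((-39*(-32 + Y(w)))) = -160*(-1/(39*(-32 + 5))) = -160/((-39*(-27))) = -160/1053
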